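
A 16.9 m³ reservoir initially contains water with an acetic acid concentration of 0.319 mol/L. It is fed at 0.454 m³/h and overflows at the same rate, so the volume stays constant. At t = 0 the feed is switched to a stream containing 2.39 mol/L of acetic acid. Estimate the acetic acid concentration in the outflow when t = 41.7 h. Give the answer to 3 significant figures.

1.71 mol/L

Accumulation = in − out for the solute gives V dC/dt = Q(C_in − C).
Time constant τ = V/Q = 16.9/0.454 = 37.225 h.
Solution: C(t) = C_in + (C₀ − C_in) e^(−t/τ).
C(41.7) = 2.39 + (0.319 − 2.39)·e^(−41.7/37.225) = 2.39 + (-2.0710)·0.32621 = 1.7144 mol/L.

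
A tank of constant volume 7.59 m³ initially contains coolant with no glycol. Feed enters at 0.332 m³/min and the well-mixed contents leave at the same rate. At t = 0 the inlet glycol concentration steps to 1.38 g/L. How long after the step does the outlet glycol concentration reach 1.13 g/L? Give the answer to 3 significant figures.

39.1 min

Mass balance on the solute (V constant): V dC/dt = Q(C_in − C), so τ = V/Q = 22.861 min.
C(t) = C_in + (C₀ − C_in) e^(−t/τ). Set C = 1.13 and solve for t:
e^(−t/τ) = (C − C_in)/(C₀ − C_in) = (1.13 − 1.38)/(0 − 1.38) = 0.18116
t = −τ ln(…) = 22.861 × 1.7084 = 39.056 min.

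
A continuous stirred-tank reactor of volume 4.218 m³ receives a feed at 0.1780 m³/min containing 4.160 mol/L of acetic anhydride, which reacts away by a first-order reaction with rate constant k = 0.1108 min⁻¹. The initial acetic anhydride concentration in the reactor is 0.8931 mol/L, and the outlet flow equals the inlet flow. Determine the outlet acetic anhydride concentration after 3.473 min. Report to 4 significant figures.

0.9979 mol/L

Species balance: V dC/dt = Q C_in − Q C − k V C.
dC/dt = (Q/V) C_in − (Q/V + k) C; effective rate a = Q/V + k = 0.0422001 + 0.1108 = 0.153000 min⁻¹.
C_ss = Q C_in/(Q + kV) = 1.14740 mol/L; C(t) = C_ss + (C₀ − C_ss) e^(−a t).
C(3.473) = 1.14740 + (-0.254301)·e^(−0.153000·3.473) = 1.14740 + (-0.254301)·0.587800 = 0.997923 mol/L.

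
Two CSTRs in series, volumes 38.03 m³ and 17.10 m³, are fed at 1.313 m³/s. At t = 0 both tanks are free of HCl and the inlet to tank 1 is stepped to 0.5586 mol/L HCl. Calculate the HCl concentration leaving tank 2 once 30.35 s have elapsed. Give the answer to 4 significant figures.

Each tank obeys Vᵢ dCᵢ/dt = Q(Cᵢ₋₁ − Cᵢ), so τᵢ = Vᵢ/Q.
τ₁ = 38.03/1.313 = 28.9642 s; τ₂ = 17.10/1.313 = 13.0236 s.
Tank 1: C₁ = C_in(1 − e^(−t/τ₁)). Tank 2 (τ₁ ≠ τ₂): C₂ = C_in[1 − (τ₁ e^(−t/τ₁) − τ₂ e^(−t/τ₂))/(τ₁ − τ₂)].
At t = 30.35: e^(−t/τ₁) = 0.350693, e^(−t/τ₂) = 0.0972585.
C₂ = 0.5586·[1 − (28.9642·0.350693 − 13.0236·0.0972585)/(15.9406)] = 0.5586·0.442249 = 0.247040 mol/L.

0.2470 mol/L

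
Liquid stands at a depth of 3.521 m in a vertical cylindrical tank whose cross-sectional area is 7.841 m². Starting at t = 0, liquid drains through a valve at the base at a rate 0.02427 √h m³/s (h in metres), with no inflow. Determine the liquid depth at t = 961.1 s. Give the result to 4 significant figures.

A dh/dt = −Q_out = −0.02427 √h.
Separate and integrate: 2(√h − √h₀) = −(0.02427/A) t.
√h = √3.521 − 0.02427·961.1/(2·7.841) = 1.87643 − 1.48743 = 0.389002.
h = 0.389002² = 0.151322 m.

0.1513 m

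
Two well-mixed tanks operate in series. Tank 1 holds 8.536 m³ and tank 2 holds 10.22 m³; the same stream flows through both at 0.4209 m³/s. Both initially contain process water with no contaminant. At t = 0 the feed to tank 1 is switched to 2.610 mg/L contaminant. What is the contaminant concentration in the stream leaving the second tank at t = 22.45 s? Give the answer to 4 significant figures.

Species balance on tank i: dCᵢ/dt = (Cᵢ₋₁ − Cᵢ)/τᵢ with τᵢ = Vᵢ/Q.
τ₁ = 8.536/0.4209 = 20.2804 s; τ₂ = 10.22/0.4209 = 24.2813 s.
Solving the cascade with C₁(0)=C₂(0)=0 gives C₂(t) = C_in[1 − (τ₁ e^(−t/τ₁) − τ₂ e^(−t/τ₂))/(τ₁ − τ₂)].
At t = 22.45: e^(−t/τ₁) = 0.330555, e^(−t/τ₂) = 0.396698.
C₂ = 2.610·[1 − (20.2804·0.330555 − 24.2813·0.396698)/(-4.00095)] = 2.610·0.268029 = 0.699556 mg/L.

0.6996 mg/L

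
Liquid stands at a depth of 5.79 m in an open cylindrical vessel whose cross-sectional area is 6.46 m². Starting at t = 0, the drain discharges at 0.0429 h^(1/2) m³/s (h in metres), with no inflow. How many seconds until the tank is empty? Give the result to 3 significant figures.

725 s

Volume balance on the tank: A dh/dt = −0.0429 √h.
Separate and integrate: 2(√h − √h₀) = −(0.0429/A) t.
Tank is empty when √h = 0: t_empty = 2A√h₀/0.0429.
t_empty = 2·6.46·√5.79/0.0429 = 12.920·2.4062/0.0429 = 724.68 s.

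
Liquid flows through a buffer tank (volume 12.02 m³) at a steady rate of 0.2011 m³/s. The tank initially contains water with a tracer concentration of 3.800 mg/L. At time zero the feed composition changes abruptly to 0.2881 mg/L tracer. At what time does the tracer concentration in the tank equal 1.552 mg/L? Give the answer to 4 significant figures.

Species balance: V dC/dt = Q(C_in − C) ⇒ τ = V/Q = 59.7713 s.
C(t) = C_in + (C₀ − C_in) e^(−t/τ). Set C = 1.552 and solve for t:
e^(−t/τ) = (C − C_in)/(C₀ − C_in) = (1.552 − 0.2881)/(3.800 − 0.2881) = 0.359891
t = −τ ln(…) = 59.7713 × 1.02196 = 61.0835 s.

61.08 s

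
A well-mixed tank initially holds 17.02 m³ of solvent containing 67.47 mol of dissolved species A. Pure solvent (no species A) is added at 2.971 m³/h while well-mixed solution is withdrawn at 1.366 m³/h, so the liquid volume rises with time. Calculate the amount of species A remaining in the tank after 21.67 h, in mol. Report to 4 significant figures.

Let m(t) be the amount of species A. Volume: V(t) = V₀ + (Q_in − Q_out) t = 17.02 + 1.60500 t; V(21.67) = 51.8004 m³.
No species A enters, so dm/dt = −Q_out · (m/V).
Separate: dm/m = −Q_out dt/V(t) ⇒ ln(m/m₀) = −(Q_out/(Q_in−Q_out)) ln(V/V₀).
m = m₀ (V₀/V)^(Q_out/(Q_in−Q_out)) = 67.47 × (17.02/51.8004)^(0.851090) = 26.1647 mol.

26.16 mol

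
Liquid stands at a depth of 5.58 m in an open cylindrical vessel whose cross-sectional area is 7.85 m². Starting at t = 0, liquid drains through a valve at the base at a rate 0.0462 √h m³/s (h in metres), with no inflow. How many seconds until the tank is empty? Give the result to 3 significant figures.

803 s

Accumulation of liquid (constant cross-section A): A dh/dt = −0.0462 √h.
∫ h^(−1/2) dh = −(0.0462/A) ∫ dt, giving 2√h = 2√h₀ − (0.0462/A) t.
Set h = 0: 2√h₀ = (0.0462/A) t_empty ⇒ t_empty = 2A√h₀/0.0462.
t_empty = 2·7.85·√5.58/0.0462 = 15.700·2.3622/0.0462 = 802.74 s.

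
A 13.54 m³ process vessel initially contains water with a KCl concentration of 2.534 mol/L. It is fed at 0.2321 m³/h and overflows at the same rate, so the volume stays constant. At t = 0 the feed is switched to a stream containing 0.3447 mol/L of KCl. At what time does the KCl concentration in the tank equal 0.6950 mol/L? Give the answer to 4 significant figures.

Accumulation = in − out for the solute gives V dC/dt = Q(C_in − C), so τ = V/Q = 58.3369 h.
C(t) = C_in + (C₀ − C_in) e^(−t/τ). Set C = 0.6950 and solve for t:
e^(−t/τ) = (C − C_in)/(C₀ − C_in) = (0.6950 − 0.3447)/(2.534 − 0.3447) = 0.160005
t = −τ ln(…) = 58.3369 × 1.83255 = 106.905 h.

106.9 h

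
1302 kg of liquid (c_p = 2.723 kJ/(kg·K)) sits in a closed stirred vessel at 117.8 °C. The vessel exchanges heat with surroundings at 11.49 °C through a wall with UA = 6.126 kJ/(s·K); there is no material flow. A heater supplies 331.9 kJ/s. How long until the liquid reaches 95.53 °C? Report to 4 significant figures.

Lumped-capacitance energy balance: M c_p dT/dt = UA(T_amb − T) + Q̇.
τ = M c_p/UA = 578.738 s; T_ss = T_amb + Q̇/UA = 11.49 + 331.9/6.126 = 65.6689 °C.
T(t) = T_ss + (T₀ − T_ss)e^(−t/τ); set T = 95.53:
t = −τ ln[(T − T_ss)/(T₀ − T_ss)] = −578.738 · ln(0.572808) = 322.476 s.

322.5 s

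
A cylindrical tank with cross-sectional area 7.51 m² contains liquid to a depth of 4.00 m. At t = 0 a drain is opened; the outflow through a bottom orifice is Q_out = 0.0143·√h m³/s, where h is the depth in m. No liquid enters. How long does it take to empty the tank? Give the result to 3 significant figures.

Volume balance on the tank: A dh/dt = −0.0143 √h.
Separate and integrate: 2(√h − √h₀) = −(0.0143/A) t.
Set h = 0: 2√h₀ = (0.0143/A) t_empty ⇒ t_empty = 2A√h₀/0.0143.
t_empty = 2·7.51·√4.00/0.0143 = 15.020·2.0000/0.0143 = 2100.7 s.

2100 s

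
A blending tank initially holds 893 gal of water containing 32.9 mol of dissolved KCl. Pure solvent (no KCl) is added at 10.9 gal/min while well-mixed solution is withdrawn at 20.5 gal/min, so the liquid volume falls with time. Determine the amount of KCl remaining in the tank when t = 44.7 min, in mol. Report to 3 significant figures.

8.12 mol

Total volume: dV/dt = Q_in − Q_out = -9.6000 gal/min, so V(t) = 893 − 9.6000 t and V(44.7) = 463.88 gal.
Solute balance: dm/dt = 0 − Q_out C = −Q_out m/V(t).
Separate: dm/m = −Q_out dt/V(t) ⇒ ln(m/m₀) = −(Q_out/(Q_in−Q_out)) ln(V/V₀).
m = m₀ (V₀/V)^(Q_out/(Q_in−Q_out)) = 32.9 × (893/463.88)^(-2.1354) = 8.1243 mol.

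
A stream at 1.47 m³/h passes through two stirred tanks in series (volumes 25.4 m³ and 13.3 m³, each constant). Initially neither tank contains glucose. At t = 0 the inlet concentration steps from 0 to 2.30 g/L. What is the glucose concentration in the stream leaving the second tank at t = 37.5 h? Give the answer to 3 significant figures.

Each tank obeys Vᵢ dCᵢ/dt = Q(Cᵢ₋₁ − Cᵢ), so τᵢ = Vᵢ/Q.
τ₁ = 25.4/1.47 = 17.279 h; τ₂ = 13.3/1.47 = 9.0476 h.
Solving the cascade with C₁(0)=C₂(0)=0 gives C₂(t) = C_in[1 − (τ₁ e^(−t/τ₁) − τ₂ e^(−t/τ₂))/(τ₁ − τ₂)].
At t = 37.5: e^(−t/τ₁) = 0.11415, e^(−t/τ₂) = 0.015848.
C₂ = 2.30·[1 − (17.279·0.11415 − 9.0476·0.015848)/(8.2313)] = 2.30·0.77781 = 1.7890 g/L.

1.79 g/L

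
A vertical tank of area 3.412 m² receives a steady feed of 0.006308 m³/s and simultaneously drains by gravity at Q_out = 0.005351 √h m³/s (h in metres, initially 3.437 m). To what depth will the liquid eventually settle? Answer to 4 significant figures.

1.390 m

Mass balance (ρ constant): A dh/dt = Q_in − 0.005351 √h. At steady state dh/dt = 0:
Q_in = 0.005351 √h_ss ⇒ √h_ss = 0.006308/0.005351 = 1.17885.
h_ss = 1.17885² = 1.38968 m. (Since h₀ = 3.437 m > h_ss, the level will fall toward this value.)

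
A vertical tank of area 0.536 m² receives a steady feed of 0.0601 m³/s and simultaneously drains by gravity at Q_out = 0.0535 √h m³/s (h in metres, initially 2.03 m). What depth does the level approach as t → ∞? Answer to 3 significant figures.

1.26 m

Level balance: A dh/dt = 0.0601 − 0.0535 √h. Setting dh/dt = 0:
Q_in = 0.0535 √h_ss ⇒ √h_ss = 0.0601/0.0535 = 1.1234.
h_ss = 1.1234² = 1.2619 m. (Since h₀ = 2.03 m > h_ss, the level will fall toward this value.)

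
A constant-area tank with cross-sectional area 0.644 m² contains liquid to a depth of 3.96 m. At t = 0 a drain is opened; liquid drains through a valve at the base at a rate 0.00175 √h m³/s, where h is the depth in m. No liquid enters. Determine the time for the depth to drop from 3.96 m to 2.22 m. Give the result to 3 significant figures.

Unsteady balance on liquid volume: A dh/dt = −0.00175 √h.
Separate and integrate: 2(√h − √h₀) = −(0.00175/A) t.
t = 2A(√h₀ − √h)/0.00175 = 2·0.644·(√3.96 − √2.22)/0.00175
  = 1.2880 × (1.9900 − 1.4900) / 0.00175 = 368.01 s.

368 s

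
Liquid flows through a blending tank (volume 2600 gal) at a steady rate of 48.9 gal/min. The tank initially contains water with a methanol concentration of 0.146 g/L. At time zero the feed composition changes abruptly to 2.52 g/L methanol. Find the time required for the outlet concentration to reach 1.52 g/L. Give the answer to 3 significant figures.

Species balance: V dC/dt = Q(C_in − C) ⇒ τ = V/Q = 53.170 min.
C(t) = C_in + (C₀ − C_in) e^(−t/τ). Set C = 1.52 and solve for t:
e^(−t/τ) = (C − C_in)/(C₀ − C_in) = (1.52 − 2.52)/(0.146 − 2.52) = 0.42123
t = −τ ln(…) = 53.170 × 0.86458 = 45.969 min.

46.0 min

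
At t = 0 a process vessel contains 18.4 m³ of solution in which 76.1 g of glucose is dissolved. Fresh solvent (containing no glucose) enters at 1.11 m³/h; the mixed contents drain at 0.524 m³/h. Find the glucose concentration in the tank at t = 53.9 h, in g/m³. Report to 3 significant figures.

0.623 g/m³

Total volume: dV/dt = Q_in − Q_out = 0.58600 m³/h, so V(t) = 18.4 + 0.58600 t and V(53.9) = 49.985 m³.
No glucose enters, so dm/dt = −Q_out · (m/V).
dm/m = −Q_out dt/(V₀ + 0.58600 t); integrating gives ln(m/m₀) = −(Q_out/(Q_in−Q_out)) ln(V/V₀).
m = m₀ (V₀/V)^(Q_out/(Q_in−Q_out)) = 76.1 × (18.4/49.985)^(0.89420) = 31.137 g.
C = m/V = 31.137/49.985 = 0.62293 g/m³.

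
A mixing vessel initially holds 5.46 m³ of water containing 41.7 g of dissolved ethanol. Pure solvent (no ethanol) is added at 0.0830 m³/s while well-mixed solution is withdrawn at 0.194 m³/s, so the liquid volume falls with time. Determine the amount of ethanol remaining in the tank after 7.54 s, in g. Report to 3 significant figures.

Let m(t) be the amount of ethanol. Volume: V(t) = V₀ + (Q_in − Q_out) t = 5.46 − 0.11100 t; V(7.54) = 4.6231 m³.
Solute balance: dm/dt = 0 − Q_out C = −Q_out m/V(t).
Separate: dm/m = −Q_out dt/V(t) ⇒ ln(m/m₀) = −(Q_out/(Q_in−Q_out)) ln(V/V₀).
m = m₀ (V₀/V)^(Q_out/(Q_in−Q_out)) = 41.7 × (5.46/4.6231)^(-1.7477) = 31.177 g.

31.2 g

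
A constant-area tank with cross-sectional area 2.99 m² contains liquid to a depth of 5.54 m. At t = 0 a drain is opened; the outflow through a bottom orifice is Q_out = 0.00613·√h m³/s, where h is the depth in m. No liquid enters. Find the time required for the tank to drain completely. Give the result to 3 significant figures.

2300 s

Mass balance (ρ constant): A dh/dt = −0.00613 √h.
Separate and integrate: 2(√h − √h₀) = −(0.00613/A) t.
Tank is empty when √h = 0: t_empty = 2A√h₀/0.00613.
t_empty = 2·2.99·√5.54/0.00613 = 5.9800·2.3537/0.00613 = 2296.1 s.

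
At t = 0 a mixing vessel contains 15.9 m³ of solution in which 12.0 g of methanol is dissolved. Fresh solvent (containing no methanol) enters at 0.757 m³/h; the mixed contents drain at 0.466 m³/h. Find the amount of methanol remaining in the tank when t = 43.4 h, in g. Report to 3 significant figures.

4.71 g

Total volume: dV/dt = Q_in − Q_out = 0.29100 m³/h, so V(t) = 15.9 + 0.29100 t and V(43.4) = 28.529 m³.
Solute balance: dm/dt = 0 − Q_out C = −Q_out m/V(t).
Separate: dm/m = −Q_out dt/V(t) ⇒ ln(m/m₀) = −(Q_out/(Q_in−Q_out)) ln(V/V₀).
m = m₀ (V₀/V)^(Q_out/(Q_in−Q_out)) = 12.0 × (15.9/28.529)^(1.6014) = 4.7054 g.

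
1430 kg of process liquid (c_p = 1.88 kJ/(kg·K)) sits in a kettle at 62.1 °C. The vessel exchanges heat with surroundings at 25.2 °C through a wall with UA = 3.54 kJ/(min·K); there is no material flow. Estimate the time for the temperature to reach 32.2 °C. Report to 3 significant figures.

1260 min

Unsteady energy balance on the tank contents: M c_p dT/dt = −UA(T − T_amb).
τ = M c_p/UA = 759.44 min; T_ss = T_amb = 25.200 °C.
T(t) = T_ss + (T₀ − T_ss)e^(−t/τ); set T = 32.2:
t = −τ ln[(T − T_ss)/(T₀ − T_ss)] = −759.44 · ln(0.18970) = 1262.4 min.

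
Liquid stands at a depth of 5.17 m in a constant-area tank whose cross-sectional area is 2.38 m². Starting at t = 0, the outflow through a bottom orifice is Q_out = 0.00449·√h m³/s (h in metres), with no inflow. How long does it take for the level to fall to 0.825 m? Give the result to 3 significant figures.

Accumulation of liquid (constant cross-section A): A dh/dt = −0.00449 √h.
∫ h^(−1/2) dh = −(0.00449/A) ∫ dt, giving 2√h = 2√h₀ − (0.00449/A) t.
t = 2A(√h₀ − √h)/0.00449 = 2·2.38·(√5.17 − √0.825)/0.00449
  = 4.7600 × (2.2738 − 0.90830) / 0.00449 = 1447.6 s.

1450 s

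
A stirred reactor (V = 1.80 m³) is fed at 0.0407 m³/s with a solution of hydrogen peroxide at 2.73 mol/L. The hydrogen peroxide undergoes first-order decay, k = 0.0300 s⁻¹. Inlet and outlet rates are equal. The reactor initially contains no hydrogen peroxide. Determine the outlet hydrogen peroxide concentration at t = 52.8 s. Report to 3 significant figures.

Accumulation = in − out − consumed: V dC/dt = Q C_in − Q C − k V C.
dC/dt = (Q/V) C_in − (Q/V + k) C; effective rate a = Q/V + k = 0.022611 + 0.0300 = 0.052611 s⁻¹.
C_ss = Q C_in/(Q + kV) = 1.1733 mol/L; C(t) = C_ss + (C₀ − C_ss) e^(−a t).
C(52.8) = 1.1733 + (-1.1733)·e^(−0.052611·52.8) = 1.1733 + (-1.1733)·0.062171 = 1.1003 mol/L.

1.10 mol/L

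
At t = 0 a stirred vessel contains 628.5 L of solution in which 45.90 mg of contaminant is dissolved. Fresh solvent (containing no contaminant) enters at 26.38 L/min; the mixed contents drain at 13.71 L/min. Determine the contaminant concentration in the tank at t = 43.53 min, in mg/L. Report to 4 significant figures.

0.01967 mg/L

Let m(t) be the amount of contaminant. Volume: V(t) = V₀ + (Q_in − Q_out) t = 628.5 + 12.6700 t; V(43.53) = 1180.03 L.
No contaminant enters, so dm/dt = −Q_out · (m/V).
dm/m = −Q_out dt/(V₀ + 12.6700 t); integrating gives ln(m/m₀) = −(Q_out/(Q_in−Q_out)) ln(V/V₀).
m = m₀ (V₀/V)^(Q_out/(Q_in−Q_out)) = 45.90 × (628.5/1180.03)^(1.08208) = 23.2151 mg.
C = m/V = 23.2151/1180.03 = 0.0196734 mg/L.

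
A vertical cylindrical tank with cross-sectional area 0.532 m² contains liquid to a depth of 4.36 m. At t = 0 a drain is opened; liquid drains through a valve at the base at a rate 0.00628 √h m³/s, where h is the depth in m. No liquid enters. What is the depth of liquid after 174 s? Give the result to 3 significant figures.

1.13 m

Mass balance (ρ constant): A dh/dt = −0.00628 √h.
Separate and integrate: 2(√h − √h₀) = −(0.00628/A) t.
√h = √4.36 − 0.00628·174/(2·0.532) = 2.0881 − 1.0270 = 1.0611.
h = 1.0611² = 1.1259 m.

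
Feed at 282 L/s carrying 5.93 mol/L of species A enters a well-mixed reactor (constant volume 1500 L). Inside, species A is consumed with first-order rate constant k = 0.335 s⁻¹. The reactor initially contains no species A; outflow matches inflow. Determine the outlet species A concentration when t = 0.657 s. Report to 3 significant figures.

Species balance: V dC/dt = Q C_in − Q C − k V C.
This is linear with rate a = Q/V + k = 0.52300 s⁻¹.
C_ss = Q C_in/(Q + kV) = 2.1316 mol/L; C(t) = C_ss + (C₀ − C_ss) e^(−a t).
C(0.657) = 2.1316 + (-2.1316)·e^(−0.52300·0.657) = 2.1316 + (-2.1316)·0.70920 = 0.61987 mol/L.

0.620 mol/L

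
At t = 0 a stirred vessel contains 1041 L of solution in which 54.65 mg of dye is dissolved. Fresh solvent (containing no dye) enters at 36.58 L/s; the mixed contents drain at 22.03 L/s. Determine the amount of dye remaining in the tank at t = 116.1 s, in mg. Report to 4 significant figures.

12.69 mg

Let m(t) be the amount of dye. Volume: V(t) = V₀ + (Q_in − Q_out) t = 1041 + 14.5500 t; V(116.1) = 2730.25 L.
Species balance (pure solvent in): dm/dt = −Q_out · m/V(t).
dm/m = −Q_out dt/(V₀ + 14.5500 t); integrating gives ln(m/m₀) = −(Q_out/(Q_in−Q_out)) ln(V/V₀).
m = m₀ (V₀/V)^(Q_out/(Q_in−Q_out)) = 54.65 × (1041/2730.25)^(1.51409) = 12.6929 mg.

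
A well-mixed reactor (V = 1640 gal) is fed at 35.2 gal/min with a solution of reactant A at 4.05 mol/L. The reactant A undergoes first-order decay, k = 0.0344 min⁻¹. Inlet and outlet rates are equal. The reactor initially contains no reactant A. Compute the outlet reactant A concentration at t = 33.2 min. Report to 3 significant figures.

Species balance: V dC/dt = Q C_in − Q C − k V C.
dC/dt = (Q/V) C_in − (Q/V + k) C; effective rate a = Q/V + k = 0.021463 + 0.0344 = 0.055863 min⁻¹.
C_ss = Q C_in/(Q + kV) = 1.5561 mol/L; C(t) = C_ss + (C₀ − C_ss) e^(−a t).
C(33.2) = 1.5561 + (-1.5561)·e^(−0.055863·33.2) = 1.5561 + (-1.5561)·0.15651 = 1.3125 mol/L.

1.31 mol/L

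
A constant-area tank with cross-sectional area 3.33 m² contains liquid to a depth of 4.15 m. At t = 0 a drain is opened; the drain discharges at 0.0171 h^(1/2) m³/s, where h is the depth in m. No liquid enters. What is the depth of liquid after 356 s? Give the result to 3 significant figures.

Volume balance on the tank: A dh/dt = −0.0171 √h.
Separate and integrate: 2(√h − √h₀) = −(0.0171/A) t.
√h = √4.15 − 0.0171·356/(2·3.33) = 2.0372 − 0.91405 = 1.1231.
h = 1.1231² = 1.2614 m.

1.26 m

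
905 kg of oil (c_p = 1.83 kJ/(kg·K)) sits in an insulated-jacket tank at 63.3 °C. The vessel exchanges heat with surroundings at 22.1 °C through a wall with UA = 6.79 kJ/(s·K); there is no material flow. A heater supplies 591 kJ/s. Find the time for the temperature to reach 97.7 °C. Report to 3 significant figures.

Heat balance on the well-mixed liquid: M c_p dT/dt = −UA(T − T_amb) + Q̇.
τ = M c_p/UA = 243.91 s; T_ss = T_amb + Q̇/UA = 22.1 + 591/6.79 = 109.14 °C.
T(t) = T_ss + (T₀ − T_ss)e^(−t/τ); set T = 97.7:
t = −τ ln[(T − T_ss)/(T₀ − T_ss)] = −243.91 · ln(0.24956) = 338.56 s.

339 s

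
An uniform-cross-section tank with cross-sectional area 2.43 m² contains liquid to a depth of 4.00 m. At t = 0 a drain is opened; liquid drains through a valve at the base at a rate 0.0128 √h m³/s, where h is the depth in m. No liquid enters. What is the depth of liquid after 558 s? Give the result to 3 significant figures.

With no inflow, A dh/dt = −0.0128 √h.
This is separable: 2 d(√h)/dt = −0.0128/A, so √h = √h₀ − (0.0128/(2A)) t.
√h = √4.00 − 0.0128·558/(2·2.43) = 2.0000 − 1.4696 = 0.53037.
h = 0.53037² = 0.28129 m.

0.281 m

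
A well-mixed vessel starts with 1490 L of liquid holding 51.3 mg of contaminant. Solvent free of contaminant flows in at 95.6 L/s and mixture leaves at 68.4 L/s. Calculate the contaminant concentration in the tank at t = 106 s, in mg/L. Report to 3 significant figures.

0.000782 mg/L

Total volume: dV/dt = Q_in − Q_out = 27.200 L/s, so V(t) = 1490 + 27.200 t and V(106) = 4373.2 L.
No contaminant enters, so dm/dt = −Q_out · (m/V).
Separate: dm/m = −Q_out dt/V(t) ⇒ ln(m/m₀) = −(Q_out/(Q_in−Q_out)) ln(V/V₀).
m = m₀ (V₀/V)^(Q_out/(Q_in−Q_out)) = 51.3 × (1490/4373.2)^(2.5147) = 3.4214 mg.
C = m/V = 3.4214/4373.2 = 0.00078236 mg/L.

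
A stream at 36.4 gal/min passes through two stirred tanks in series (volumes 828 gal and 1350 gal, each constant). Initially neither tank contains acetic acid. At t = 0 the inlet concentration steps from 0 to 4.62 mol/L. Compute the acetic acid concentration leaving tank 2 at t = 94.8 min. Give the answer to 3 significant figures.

3.81 mol/L

Species balance on tank i: dCᵢ/dt = (Cᵢ₋₁ − Cᵢ)/τᵢ with τᵢ = Vᵢ/Q.
τ₁ = 828/36.4 = 22.747 min; τ₂ = 1350/36.4 = 37.088 min.
Tank 1: C₁ = C_in(1 − e^(−t/τ₁)). Tank 2 (τ₁ ≠ τ₂): C₂ = C_in[1 − (τ₁ e^(−t/τ₁) − τ₂ e^(−t/τ₂))/(τ₁ − τ₂)].
At t = 94.8: e^(−t/τ₁) = 0.015490, e^(−t/τ₂) = 0.077608.
C₂ = 4.62·[1 − (22.747·0.015490 − 37.088·0.077608)/(-14.341)] = 4.62·0.82386 = 3.8062 mol/L.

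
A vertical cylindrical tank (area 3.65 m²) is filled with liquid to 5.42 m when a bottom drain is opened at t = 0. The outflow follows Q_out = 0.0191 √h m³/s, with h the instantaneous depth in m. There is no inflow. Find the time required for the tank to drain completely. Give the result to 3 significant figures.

890 s

Volume balance on the tank: A dh/dt = −0.0191 √h.
∫ h^(−1/2) dh = −(0.0191/A) ∫ dt, giving 2√h = 2√h₀ − (0.0191/A) t.
Tank is empty when √h = 0: t_empty = 2A√h₀/0.0191.
t_empty = 2·3.65·√5.42/0.0191 = 7.3000·2.3281/0.0191 = 889.79 s.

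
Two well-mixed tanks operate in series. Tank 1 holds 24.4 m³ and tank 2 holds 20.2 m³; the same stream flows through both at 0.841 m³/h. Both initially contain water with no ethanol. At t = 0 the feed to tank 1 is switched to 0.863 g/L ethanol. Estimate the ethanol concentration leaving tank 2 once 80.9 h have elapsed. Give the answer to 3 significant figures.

0.698 g/L

Each tank obeys Vᵢ dCᵢ/dt = Q(Cᵢ₋₁ − Cᵢ), so τᵢ = Vᵢ/Q.
τ₁ = 24.4/0.841 = 29.013 h; τ₂ = 20.2/0.841 = 24.019 h.
Solving the cascade with C₁(0)=C₂(0)=0 gives C₂(t) = C_in[1 − (τ₁ e^(−t/τ₁) − τ₂ e^(−t/τ₂))/(τ₁ − τ₂)].
At t = 80.9: e^(−t/τ₁) = 0.061520, e^(−t/τ₂) = 0.034453.
C₂ = 0.863·[1 − (29.013·0.061520 − 24.019·0.034453)/(4.9941)] = 0.863·0.80830 = 0.69756 g/L.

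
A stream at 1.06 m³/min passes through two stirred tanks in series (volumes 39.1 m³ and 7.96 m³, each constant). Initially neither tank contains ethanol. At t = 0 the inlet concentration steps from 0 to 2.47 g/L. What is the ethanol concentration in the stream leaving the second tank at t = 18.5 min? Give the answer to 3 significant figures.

Species balance on tank i: dCᵢ/dt = (Cᵢ₋₁ − Cᵢ)/τᵢ with τᵢ = Vᵢ/Q.
τ₁ = 39.1/1.06 = 36.887 min; τ₂ = 7.96/1.06 = 7.5094 min.
Solving the cascade with C₁(0)=C₂(0)=0 gives C₂(t) = C_in[1 − (τ₁ e^(−t/τ₁) − τ₂ e^(−t/τ₂))/(τ₁ − τ₂)].
At t = 18.5: e^(−t/τ₁) = 0.60560, e^(−t/τ₂) = 0.085131.
C₂ = 2.47·[1 − (36.887·0.60560 − 7.5094·0.085131)/(29.377)] = 2.47·0.26136 = 0.64555 g/L.

0.646 g/L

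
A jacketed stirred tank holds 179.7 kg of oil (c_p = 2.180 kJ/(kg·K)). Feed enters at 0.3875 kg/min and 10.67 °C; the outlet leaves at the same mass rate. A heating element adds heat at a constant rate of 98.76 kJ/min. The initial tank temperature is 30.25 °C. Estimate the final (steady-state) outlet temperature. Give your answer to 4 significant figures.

M c_p dT/dt = ṁ c_p (T_in − T) + Q̇.
At steady state dT/dt = 0 ⇒ T_ss = T_in + Q̇/(ṁ c_p) = 10.67 + 98.76/(0.3875·2.180) = 127.580 °C.

127.6 °C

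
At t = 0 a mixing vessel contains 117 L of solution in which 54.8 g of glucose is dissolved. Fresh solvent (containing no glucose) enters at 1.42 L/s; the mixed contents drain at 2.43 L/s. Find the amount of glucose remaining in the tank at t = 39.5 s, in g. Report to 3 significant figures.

20.1 g

Total volume: dV/dt = Q_in − Q_out = -1.0100 L/s, so V(t) = 117 − 1.0100 t and V(39.5) = 77.105 L.
No glucose enters, so dm/dt = −Q_out · (m/V).
Separate: dm/m = −Q_out dt/V(t) ⇒ ln(m/m₀) = −(Q_out/(Q_in−Q_out)) ln(V/V₀).
m = m₀ (V₀/V)^(Q_out/(Q_in−Q_out)) = 54.8 × (117/77.105)^(-2.4059) = 20.094 g.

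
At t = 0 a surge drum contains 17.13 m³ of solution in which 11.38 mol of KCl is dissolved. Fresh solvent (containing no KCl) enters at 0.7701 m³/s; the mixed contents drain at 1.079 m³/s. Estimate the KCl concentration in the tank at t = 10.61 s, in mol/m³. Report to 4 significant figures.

0.3913 mol/m³

Let m(t) be the amount of KCl. Volume: V(t) = V₀ + (Q_in − Q_out) t = 17.13 − 0.308900 t; V(10.61) = 13.8526 m³.
Species balance (pure solvent in): dm/dt = −Q_out · m/V(t).
Separate: dm/m = −Q_out dt/V(t) ⇒ ln(m/m₀) = −(Q_out/(Q_in−Q_out)) ln(V/V₀).
m = m₀ (V₀/V)^(Q_out/(Q_in−Q_out)) = 11.38 × (17.13/13.8526)^(-3.49304) = 5.41988 mol.
C = m/V = 5.41988/13.8526 = 0.391255 mol/m³.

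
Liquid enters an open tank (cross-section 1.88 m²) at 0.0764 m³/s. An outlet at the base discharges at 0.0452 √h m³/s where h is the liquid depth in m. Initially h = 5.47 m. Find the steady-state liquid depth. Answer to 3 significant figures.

2.86 m

Accumulation of liquid (constant cross-section A): A dh/dt = Q_in − 0.0452 √h. At steady state dh/dt = 0:
Q_in = 0.0452 √h_ss ⇒ √h_ss = 0.0764/0.0452 = 1.6903.
h_ss = 1.6903² = 2.8570 m. (Since h₀ = 5.47 m > h_ss, the level will fall toward this value.)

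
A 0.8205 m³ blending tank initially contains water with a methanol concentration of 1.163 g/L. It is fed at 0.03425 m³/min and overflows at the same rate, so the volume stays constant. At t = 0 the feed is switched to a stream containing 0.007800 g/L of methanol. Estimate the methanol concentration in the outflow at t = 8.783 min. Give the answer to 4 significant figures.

Transient balance on the dissolved component: V dC/dt = Q(C_in − C).
Time constant τ = V/Q = 0.8205/0.03425 = 23.9562 min.
Integrating: C(t) = C_in + (C₀ − C_in) e^(−t/τ).
C(8.783) = 0.007800 + (1.163 − 0.007800)·e^(−8.783/23.9562) = 0.007800 + (1.15520)·0.693068 = 0.808432 g/L.

0.8084 g/L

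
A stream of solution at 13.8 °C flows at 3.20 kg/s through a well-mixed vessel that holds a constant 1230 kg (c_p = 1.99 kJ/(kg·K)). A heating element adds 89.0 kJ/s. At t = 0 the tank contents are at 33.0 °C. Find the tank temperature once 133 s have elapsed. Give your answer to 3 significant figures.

31.5 °C

M c_p dT/dt = ṁ c_p (T_in − T) + Q̇.
Rearrange: dT/dt = (T_ss − T)/τ with τ = M/ṁ = 384.38 s and T_ss = T_in + Q̇/(ṁ c_p) = 27.776 °C.
Solution: T(t) = T_ss + (T₀ − T_ss) e^(−t/τ).
T(133) = 27.776 + (5.2239)·e^(−133/384.38) = 27.776 + (5.2239)·0.70750 = 31.472 °C.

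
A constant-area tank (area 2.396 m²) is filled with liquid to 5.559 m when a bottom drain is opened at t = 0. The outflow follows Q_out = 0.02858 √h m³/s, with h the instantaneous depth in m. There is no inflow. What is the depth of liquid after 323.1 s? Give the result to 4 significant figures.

Mass balance (ρ constant): A dh/dt = −0.02858 √h.
This is separable: 2 d(√h)/dt = −0.02858/A, so √h = √h₀ − (0.02858/(2A)) t.
√h = √5.559 − 0.02858·323.1/(2·2.396) = 2.35775 − 1.92700 = 0.430750.
h = 0.430750² = 0.185546 m.

0.1855 m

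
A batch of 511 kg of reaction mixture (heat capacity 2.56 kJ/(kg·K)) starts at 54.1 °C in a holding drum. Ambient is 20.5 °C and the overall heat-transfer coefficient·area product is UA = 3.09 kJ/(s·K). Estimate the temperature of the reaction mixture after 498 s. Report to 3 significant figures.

Lumped-capacitance energy balance: M c_p dT/dt = UA(T_amb − T).
dT/dt = (T_ss − T)/τ with T_ss = T_amb = 20.500 °C, τ = M c_p/UA = 511·2.56/3.09 = 423.35 s.
Solution: T(t) = T_ss + (T₀ − T_ss) e^(−t/τ).
T(498) = 20.500 + (33.600)·0.30841 = 30.863 °C.

30.9 °C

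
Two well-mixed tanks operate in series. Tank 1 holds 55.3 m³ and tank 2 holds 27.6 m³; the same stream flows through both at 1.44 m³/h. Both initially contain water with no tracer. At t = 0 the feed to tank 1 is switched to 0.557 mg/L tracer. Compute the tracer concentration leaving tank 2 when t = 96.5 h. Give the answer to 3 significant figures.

0.470 mg/L

Each tank obeys Vᵢ dCᵢ/dt = Q(Cᵢ₋₁ − Cᵢ), so τᵢ = Vᵢ/Q.
τ₁ = 55.3/1.44 = 38.403 h; τ₂ = 27.6/1.44 = 19.167 h.
Solving the cascade with C₁(0)=C₂(0)=0 gives C₂(t) = C_in[1 − (τ₁ e^(−t/τ₁) − τ₂ e^(−t/τ₂))/(τ₁ − τ₂)].
At t = 96.5: e^(−t/τ₁) = 0.081038, e^(−t/τ₂) = 0.0065076.
C₂ = 0.557·[1 − (38.403·0.081038 − 19.167·0.0065076)/(19.236)] = 0.557·0.84470 = 0.47050 mg/L.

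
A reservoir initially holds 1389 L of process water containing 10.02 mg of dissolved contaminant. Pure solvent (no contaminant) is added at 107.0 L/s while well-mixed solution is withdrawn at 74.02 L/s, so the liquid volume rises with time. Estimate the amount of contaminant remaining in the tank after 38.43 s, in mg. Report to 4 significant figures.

Total volume: dV/dt = Q_in − Q_out = 32.9800 L/s, so V(t) = 1389 + 32.9800 t and V(38.43) = 2656.42 L.
Solute balance: dm/dt = 0 − Q_out C = −Q_out m/V(t).
Separate: dm/m = −Q_out dt/V(t) ⇒ ln(m/m₀) = −(Q_out/(Q_in−Q_out)) ln(V/V₀).
m = m₀ (V₀/V)^(Q_out/(Q_in−Q_out)) = 10.02 × (1389/2656.42)^(2.24439) = 2.33808 mg.

2.338 mg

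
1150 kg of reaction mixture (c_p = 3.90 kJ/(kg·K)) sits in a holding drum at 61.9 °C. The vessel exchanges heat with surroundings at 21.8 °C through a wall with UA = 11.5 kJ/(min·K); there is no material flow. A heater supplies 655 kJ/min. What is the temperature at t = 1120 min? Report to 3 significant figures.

M c_p dT/dt = −UA(T − T_amb) + Q̇.
dT/dt = (T_ss − T)/τ with T_ss = T_amb + Q̇/UA = 21.8 + 655/11.5 = 78.757 °C, τ = M c_p/UA = 1150·3.90/11.5 = 390.00 min.
T approaches T_ss exponentially: T(t) = T_ss + (T₀ − T_ss) e^(−t/τ).
T(1120) = 78.757 + (-16.857)·0.056597 = 77.802 °C.

77.8 °C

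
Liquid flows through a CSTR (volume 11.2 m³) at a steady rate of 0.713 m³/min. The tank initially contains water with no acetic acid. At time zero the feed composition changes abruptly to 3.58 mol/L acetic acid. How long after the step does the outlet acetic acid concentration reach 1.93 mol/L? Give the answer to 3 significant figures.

Unsteady species balance (constant V, well mixed): V dC/dt = Q(C_in − C), so τ = V/Q = 15.708 min.
C(t) = C_in + (C₀ − C_in) e^(−t/τ). Set C = 1.93 and solve for t:
e^(−t/τ) = (C − C_in)/(C₀ − C_in) = (1.93 − 3.58)/(0 − 3.58) = 0.46089
t = −τ ln(…) = 15.708 × 0.77459 = 12.167 min.

12.2 min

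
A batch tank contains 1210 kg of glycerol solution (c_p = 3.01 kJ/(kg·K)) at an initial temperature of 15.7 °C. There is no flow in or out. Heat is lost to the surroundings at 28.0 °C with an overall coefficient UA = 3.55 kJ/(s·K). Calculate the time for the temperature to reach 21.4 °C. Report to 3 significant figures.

639 s

Lumped-capacitance energy balance: M c_p dT/dt = UA(T_amb − T).
τ = M c_p/UA = 1025.9 s; T_ss = T_amb = 28.000 °C.
T(t) = T_ss + (T₀ − T_ss)e^(−t/τ); set T = 21.4:
t = −τ ln[(T − T_ss)/(T₀ − T_ss)] = −1025.9 · ln(0.53659) = 638.68 s.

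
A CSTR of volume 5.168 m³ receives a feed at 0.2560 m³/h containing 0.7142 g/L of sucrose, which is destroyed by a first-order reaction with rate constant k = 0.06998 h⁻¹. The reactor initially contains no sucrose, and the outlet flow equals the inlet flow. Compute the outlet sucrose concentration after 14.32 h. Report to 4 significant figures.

Species balance: V dC/dt = Q C_in − Q C − k V C.
This is linear with rate a = Q/V + k = 0.119516 h⁻¹.
C_ss = Q C_in/(Q + kV) = 0.296014 g/L; C(t) = C_ss + (C₀ − C_ss) e^(−a t).
C(14.32) = 0.296014 + (-0.296014)·e^(−0.119516·14.32) = 0.296014 + (-0.296014)·0.180601 = 0.242554 g/L.

0.2426 g/L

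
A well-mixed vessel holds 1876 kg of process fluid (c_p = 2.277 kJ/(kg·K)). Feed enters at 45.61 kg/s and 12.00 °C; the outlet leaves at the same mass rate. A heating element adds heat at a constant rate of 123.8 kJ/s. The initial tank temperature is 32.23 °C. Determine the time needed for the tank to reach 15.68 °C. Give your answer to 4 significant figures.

Unsteady energy balance on the tank contents: M c_p dT/dt = ṁ c_p (T_in − T) + 123.8.
τ = M/ṁ = 41.1313 s; T_ss = T_in + Q̇/(ṁ c_p) = 13.1921 °C.
T(t) = T_ss + (T₀ − T_ss) e^(−t/τ). Set T = 15.68:
e^(−t/τ) = (15.68 − 13.1921)/(32.23 − 13.1921) = 0.130683
t = −41.1313 · ln(0.130683) = 83.7014 s.

83.70 s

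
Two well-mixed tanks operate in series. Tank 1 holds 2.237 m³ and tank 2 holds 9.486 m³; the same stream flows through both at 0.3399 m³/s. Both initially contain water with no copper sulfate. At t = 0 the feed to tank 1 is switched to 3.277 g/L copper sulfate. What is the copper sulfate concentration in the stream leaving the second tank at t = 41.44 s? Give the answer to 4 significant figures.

2.307 g/L

Species balance on tank i: dCᵢ/dt = (Cᵢ₋₁ − Cᵢ)/τᵢ with τᵢ = Vᵢ/Q.
τ₁ = 2.237/0.3399 = 6.58135 s; τ₂ = 9.486/0.3399 = 27.9082 s.
Solving the cascade with C₁(0)=C₂(0)=0 gives C₂(t) = C_in[1 − (τ₁ e^(−t/τ₁) − τ₂ e^(−t/τ₂))/(τ₁ − τ₂)].
At t = 41.44: e^(−t/τ₁) = 0.00184259, e^(−t/τ₂) = 0.226532.
C₂ = 3.277·[1 − (6.58135·0.00184259 − 27.9082·0.226532)/(-21.3269)] = 3.277·0.704130 = 2.30743 g/L.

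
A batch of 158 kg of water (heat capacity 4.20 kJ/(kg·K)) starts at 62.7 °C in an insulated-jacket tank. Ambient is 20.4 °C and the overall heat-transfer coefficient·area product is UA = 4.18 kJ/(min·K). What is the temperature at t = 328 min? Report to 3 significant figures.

25.8 °C

Energy balance: M c_p dT/dt = −UA(T − T_amb).
dT/dt = (T_ss − T)/τ with T_ss = T_amb = 20.400 °C, τ = M c_p/UA = 158·4.20/4.18 = 158.76 min.
Integrating: T(t) = T_ss + (T₀ − T_ss) e^(−t/τ).
T(328) = 20.400 + (42.300)·0.12668 = 25.759 °C.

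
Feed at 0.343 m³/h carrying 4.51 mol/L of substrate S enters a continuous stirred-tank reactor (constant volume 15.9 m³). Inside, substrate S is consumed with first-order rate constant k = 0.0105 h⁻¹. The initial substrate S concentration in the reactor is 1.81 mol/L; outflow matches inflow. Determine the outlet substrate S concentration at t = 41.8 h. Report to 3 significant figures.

Accumulation = in − out − consumed: V dC/dt = Q C_in − Q C − k V C.
dC/dt = (Q/V) C_in − (Q/V + k) C; effective rate a = Q/V + k = 0.021572 + 0.0105 = 0.032072 h⁻¹.
C_ss = Q C_in/(Q + kV) = 3.0335 mol/L; C(t) = C_ss + (C₀ − C_ss) e^(−a t).
C(41.8) = 3.0335 + (-1.2235)·e^(−0.032072·41.8) = 3.0335 + (-1.2235)·0.26168 = 2.7133 mol/L.

2.71 mol/L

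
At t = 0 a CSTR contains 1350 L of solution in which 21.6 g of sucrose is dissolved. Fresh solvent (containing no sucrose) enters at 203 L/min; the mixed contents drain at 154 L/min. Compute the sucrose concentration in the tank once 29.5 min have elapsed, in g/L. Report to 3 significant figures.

0.000784 g/L

Let m(t) be the amount of sucrose. Volume: V(t) = V₀ + (Q_in − Q_out) t = 1350 + 49.000 t; V(29.5) = 2795.5 L.
Species balance (pure solvent in): dm/dt = −Q_out · m/V(t).
Separate: dm/m = −Q_out dt/V(t) ⇒ ln(m/m₀) = −(Q_out/(Q_in−Q_out)) ln(V/V₀).
m = m₀ (V₀/V)^(Q_out/(Q_in−Q_out)) = 21.6 × (1350/2795.5)^(3.1429) = 2.1924 g.
C = m/V = 2.1924/2795.5 = 0.00078425 g/L.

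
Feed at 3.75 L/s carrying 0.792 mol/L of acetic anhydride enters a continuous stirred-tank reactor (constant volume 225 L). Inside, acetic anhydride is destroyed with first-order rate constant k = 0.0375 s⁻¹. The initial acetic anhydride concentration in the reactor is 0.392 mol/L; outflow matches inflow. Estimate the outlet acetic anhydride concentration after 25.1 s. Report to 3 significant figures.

Accumulation = in − out − consumed: V dC/dt = Q C_in − Q C − k V C.
dC/dt = (Q/V) C_in − (Q/V + k) C; effective rate a = Q/V + k = 0.016667 + 0.0375 = 0.054167 s⁻¹.
C_ss = Q C_in/(Q + kV) = 0.24369 mol/L; C(t) = C_ss + (C₀ − C_ss) e^(−a t).
C(25.1) = 0.24369 + (0.14831)·e^(−0.054167·25.1) = 0.24369 + (0.14831)·0.25677 = 0.28177 mol/L.

0.282 mol/L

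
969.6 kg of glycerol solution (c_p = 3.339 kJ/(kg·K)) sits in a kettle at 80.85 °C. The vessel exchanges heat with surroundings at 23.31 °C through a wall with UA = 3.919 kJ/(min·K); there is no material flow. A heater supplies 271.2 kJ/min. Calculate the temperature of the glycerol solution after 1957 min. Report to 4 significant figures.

Energy balance: M c_p dT/dt = −UA(T − T_amb) + Q̇.
dT/dt = (T_ss − T)/τ with T_ss = T_amb + Q̇/UA = 23.31 + 271.2/3.919 = 92.5113 °C, τ = M c_p/UA = 969.6·3.339/3.919 = 826.102 min.
This is linear first-order; T(t) = T_ss + (T₀ − T_ss) e^(−t/τ).
T(1957) = 92.5113 + (-11.6613)·0.0935783 = 91.4201 °C.

91.42 °C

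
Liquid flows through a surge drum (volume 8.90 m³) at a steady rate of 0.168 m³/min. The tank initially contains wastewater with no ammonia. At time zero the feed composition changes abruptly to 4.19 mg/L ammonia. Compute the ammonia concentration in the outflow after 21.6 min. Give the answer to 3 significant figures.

1.40 mg/L

Transient balance on the dissolved component: V dC/dt = Q(C_in − C).
Rewrite as dC/dt + C/τ = C_in/τ, τ = V/Q = 52.976 min.
C approaches C_in exponentially: C(t) = C_in + (C₀ − C_in) e^(−t/τ).
C(21.6) = 4.19 + (0 − 4.19)·e^(−21.6/52.976) = 4.19 + (-4.1900)·0.66516 = 1.4030 mg/L.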